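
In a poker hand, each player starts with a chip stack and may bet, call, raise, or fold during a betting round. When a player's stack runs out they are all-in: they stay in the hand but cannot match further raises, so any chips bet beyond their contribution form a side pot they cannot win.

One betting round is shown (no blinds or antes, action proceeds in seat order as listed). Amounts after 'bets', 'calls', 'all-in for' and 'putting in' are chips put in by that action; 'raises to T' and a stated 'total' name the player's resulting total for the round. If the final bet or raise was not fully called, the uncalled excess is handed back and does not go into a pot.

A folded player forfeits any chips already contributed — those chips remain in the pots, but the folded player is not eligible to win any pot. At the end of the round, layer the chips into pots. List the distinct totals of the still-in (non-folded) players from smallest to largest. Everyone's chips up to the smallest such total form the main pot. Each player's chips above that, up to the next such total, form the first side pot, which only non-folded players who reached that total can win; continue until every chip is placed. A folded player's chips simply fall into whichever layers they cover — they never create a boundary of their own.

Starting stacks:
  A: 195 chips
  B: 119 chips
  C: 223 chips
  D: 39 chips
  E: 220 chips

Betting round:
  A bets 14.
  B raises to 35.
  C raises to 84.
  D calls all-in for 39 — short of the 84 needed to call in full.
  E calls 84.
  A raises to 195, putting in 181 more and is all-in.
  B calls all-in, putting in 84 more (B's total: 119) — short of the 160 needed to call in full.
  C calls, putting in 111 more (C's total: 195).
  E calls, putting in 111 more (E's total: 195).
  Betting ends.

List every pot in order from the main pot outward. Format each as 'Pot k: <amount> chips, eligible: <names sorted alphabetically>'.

Contributions: A=195, B=119, C=195, D=39, E=195
Pot levels (distinct totals of non-folded players): 39, 119, 195
Layer 1-39: 39 each from A, B, C, D, E = 39*5 = 195 chips; eligible A, B, C, D, E
Layer 40-119: 80 each from A, B, C, E = 80*4 = 320 chips; eligible A, B, C, E
Layer 120-195: 76 each from A, C, E = 76*3 = 228 chips; eligible A, C, E

Pot 1: 195 chips, eligible: A, B, C, D, E
Pot 2: 320 chips, eligible: A, B, C, E
Pot 3: 228 chips, eligible: A, C, E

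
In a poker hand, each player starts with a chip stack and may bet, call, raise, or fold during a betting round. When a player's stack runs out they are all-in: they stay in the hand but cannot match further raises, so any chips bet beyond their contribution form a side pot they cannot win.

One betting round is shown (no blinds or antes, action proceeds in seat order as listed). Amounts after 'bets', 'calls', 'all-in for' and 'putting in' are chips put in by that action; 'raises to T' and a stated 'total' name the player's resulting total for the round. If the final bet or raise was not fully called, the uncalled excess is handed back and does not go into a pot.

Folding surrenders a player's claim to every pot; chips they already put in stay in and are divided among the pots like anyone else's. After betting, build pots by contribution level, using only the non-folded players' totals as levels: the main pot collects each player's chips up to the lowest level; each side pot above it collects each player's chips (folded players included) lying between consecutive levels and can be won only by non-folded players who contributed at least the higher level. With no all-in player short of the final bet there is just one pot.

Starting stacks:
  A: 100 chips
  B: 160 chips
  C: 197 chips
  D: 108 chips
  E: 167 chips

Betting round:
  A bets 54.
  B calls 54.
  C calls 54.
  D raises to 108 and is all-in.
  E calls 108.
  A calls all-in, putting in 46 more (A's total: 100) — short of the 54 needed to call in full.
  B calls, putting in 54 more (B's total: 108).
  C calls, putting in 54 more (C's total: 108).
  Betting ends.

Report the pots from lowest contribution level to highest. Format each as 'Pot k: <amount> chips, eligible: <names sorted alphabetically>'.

Pot 1: 500 chips, eligible: A, B, C, D, E
Pot 2: 32 chips, eligible: B, C, D, E

Derivation:
Contributions: A=100, B=108, C=108, D=108, E=108
Pot levels (distinct totals of non-folded players): 100, 108
Layer 1-100: 100 each from A, B, C, D, E = 100*5 = 500 chips; eligible A, B, C, D, E
Layer 101-108: 8 each from B, C, D, E = 8*4 = 32 chips; eligible B, C, D, E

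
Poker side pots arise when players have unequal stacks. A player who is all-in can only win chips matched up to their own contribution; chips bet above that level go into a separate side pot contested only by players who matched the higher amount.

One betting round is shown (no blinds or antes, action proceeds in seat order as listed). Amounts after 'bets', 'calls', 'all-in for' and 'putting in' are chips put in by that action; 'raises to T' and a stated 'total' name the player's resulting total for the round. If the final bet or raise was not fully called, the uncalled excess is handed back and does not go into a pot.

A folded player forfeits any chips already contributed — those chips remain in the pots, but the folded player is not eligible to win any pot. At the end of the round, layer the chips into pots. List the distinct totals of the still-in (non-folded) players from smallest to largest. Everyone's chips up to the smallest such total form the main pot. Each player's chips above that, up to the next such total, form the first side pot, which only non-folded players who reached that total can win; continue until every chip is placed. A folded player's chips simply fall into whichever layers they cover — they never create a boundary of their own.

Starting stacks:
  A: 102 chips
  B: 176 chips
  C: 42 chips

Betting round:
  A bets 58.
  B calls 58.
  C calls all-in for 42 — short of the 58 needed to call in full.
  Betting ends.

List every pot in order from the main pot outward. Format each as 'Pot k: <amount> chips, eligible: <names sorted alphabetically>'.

Contributions: A=58, B=58, C=42
Pot levels (distinct totals of non-folded players): 42, 58
Layer 1-42: 42 each from A, B, C = 42*3 = 126 chips; eligible A, B, C
Layer 43-58: 16 each from A, B = 16*2 = 32 chips; eligible A, B

Pot 1: 126 chips, eligible: A, B, C
Pot 2: 32 chips, eligible: A, B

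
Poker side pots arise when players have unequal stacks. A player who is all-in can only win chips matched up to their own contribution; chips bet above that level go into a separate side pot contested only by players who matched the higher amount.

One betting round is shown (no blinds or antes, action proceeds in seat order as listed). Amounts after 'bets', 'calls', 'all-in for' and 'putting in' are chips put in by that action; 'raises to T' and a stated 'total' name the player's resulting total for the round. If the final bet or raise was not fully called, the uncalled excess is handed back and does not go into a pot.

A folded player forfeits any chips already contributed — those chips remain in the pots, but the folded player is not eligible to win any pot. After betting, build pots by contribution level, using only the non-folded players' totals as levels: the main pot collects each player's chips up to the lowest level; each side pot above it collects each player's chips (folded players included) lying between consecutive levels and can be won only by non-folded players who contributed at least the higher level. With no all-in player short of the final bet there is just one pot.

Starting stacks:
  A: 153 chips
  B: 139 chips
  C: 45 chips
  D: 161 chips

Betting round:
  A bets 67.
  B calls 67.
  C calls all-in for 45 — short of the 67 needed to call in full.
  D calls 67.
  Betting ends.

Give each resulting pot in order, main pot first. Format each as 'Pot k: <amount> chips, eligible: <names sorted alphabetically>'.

Contributions: A=67, B=67, C=45, D=67
Pot levels (distinct totals of non-folded players): 45, 67
Layer 1-45: 45 each from A, B, C, D = 45*4 = 180 chips; eligible A, B, C, D
Layer 46-67: 22 each from A, B, D = 22*3 = 66 chips; eligible A, B, D

Pot 1: 180 chips, eligible: A, B, C, D
Pot 2: 66 chips, eligible: A, B, D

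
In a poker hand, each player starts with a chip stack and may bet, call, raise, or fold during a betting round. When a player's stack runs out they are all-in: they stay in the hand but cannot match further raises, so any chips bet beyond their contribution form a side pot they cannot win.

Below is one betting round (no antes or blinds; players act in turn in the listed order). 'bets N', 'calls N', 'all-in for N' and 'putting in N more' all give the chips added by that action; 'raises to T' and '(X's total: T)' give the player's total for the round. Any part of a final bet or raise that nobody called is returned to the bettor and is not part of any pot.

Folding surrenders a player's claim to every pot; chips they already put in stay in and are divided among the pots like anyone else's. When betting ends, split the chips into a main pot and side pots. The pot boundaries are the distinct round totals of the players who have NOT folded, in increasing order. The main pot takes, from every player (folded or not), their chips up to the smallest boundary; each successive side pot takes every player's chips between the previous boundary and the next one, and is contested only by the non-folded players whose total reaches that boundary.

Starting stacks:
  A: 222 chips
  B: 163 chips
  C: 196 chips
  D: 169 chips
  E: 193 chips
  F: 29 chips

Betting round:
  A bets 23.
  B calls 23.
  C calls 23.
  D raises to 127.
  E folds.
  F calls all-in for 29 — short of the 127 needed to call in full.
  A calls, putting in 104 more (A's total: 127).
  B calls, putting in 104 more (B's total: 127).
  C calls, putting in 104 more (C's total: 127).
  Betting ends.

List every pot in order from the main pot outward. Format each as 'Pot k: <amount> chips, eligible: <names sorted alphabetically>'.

Contributions: A=127, B=127, C=127, D=127, F=29
Folded: E
Pot levels (distinct totals of non-folded players): 29, 127
Layer 1-29: 29 each from A, B, C, D, F = 29*5 = 145 chips; eligible A, B, C, D, F
Layer 30-127: 98 each from A, B, C, D = 98*4 = 392 chips; eligible A, B, C, D

Pot 1: 145 chips, eligible: A, B, C, D, F
Pot 2: 392 chips, eligible: A, B, C, D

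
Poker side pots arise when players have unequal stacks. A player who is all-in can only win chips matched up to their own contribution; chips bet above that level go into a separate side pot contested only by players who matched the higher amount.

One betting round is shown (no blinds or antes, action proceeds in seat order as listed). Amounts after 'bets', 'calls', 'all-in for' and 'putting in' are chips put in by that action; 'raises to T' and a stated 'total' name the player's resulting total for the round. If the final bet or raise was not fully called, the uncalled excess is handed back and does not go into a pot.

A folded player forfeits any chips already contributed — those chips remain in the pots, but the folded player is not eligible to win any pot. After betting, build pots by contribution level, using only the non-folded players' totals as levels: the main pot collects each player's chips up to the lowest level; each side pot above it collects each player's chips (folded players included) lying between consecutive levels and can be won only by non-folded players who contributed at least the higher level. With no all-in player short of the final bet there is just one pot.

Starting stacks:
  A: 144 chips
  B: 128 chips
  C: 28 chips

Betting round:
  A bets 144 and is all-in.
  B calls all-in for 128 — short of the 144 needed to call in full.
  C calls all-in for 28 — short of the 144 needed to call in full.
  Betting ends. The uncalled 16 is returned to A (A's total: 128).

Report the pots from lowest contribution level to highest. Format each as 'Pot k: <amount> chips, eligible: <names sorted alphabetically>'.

Contributions (after 16 returned to A): A=128, B=128, C=28
Pot levels (distinct totals of non-folded players): 28, 128
Layer 1-28: 28 each from A, B, C = 28*3 = 84 chips; eligible A, B, C
Layer 29-128: 100 each from A, B = 100*2 = 200 chips; eligible A, B

Pot 1: 84 chips, eligible: A, B, C
Pot 2: 200 chips, eligible: A, B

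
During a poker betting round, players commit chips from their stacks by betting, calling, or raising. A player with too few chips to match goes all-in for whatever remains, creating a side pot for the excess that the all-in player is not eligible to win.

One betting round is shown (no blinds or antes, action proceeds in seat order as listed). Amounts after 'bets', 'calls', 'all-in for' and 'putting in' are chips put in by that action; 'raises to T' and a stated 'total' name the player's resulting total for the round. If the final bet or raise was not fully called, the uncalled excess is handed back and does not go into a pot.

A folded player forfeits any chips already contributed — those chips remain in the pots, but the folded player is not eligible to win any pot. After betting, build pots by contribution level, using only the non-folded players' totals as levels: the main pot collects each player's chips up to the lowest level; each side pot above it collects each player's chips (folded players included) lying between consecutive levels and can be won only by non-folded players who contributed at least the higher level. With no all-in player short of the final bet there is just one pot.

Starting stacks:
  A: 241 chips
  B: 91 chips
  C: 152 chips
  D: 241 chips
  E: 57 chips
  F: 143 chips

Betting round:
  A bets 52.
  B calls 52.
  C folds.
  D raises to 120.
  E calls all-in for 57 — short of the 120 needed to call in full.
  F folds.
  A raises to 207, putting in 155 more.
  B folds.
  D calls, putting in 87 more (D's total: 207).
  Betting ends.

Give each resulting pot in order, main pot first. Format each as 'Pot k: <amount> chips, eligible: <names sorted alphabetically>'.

Contributions: A=207, B=52, D=207, E=57
Folded: B, C, F
Pot levels (distinct totals of non-folded players): 57, 207
Layer 1-57: A 57 + B 52 + D 57 + E 57 = 223 chips; eligible A, D, E
Layer 58-207: 150 each from A, D = 150*2 = 300 chips; eligible A, D

Pot 1: 223 chips, eligible: A, D, E
Pot 2: 300 chips, eligible: A, D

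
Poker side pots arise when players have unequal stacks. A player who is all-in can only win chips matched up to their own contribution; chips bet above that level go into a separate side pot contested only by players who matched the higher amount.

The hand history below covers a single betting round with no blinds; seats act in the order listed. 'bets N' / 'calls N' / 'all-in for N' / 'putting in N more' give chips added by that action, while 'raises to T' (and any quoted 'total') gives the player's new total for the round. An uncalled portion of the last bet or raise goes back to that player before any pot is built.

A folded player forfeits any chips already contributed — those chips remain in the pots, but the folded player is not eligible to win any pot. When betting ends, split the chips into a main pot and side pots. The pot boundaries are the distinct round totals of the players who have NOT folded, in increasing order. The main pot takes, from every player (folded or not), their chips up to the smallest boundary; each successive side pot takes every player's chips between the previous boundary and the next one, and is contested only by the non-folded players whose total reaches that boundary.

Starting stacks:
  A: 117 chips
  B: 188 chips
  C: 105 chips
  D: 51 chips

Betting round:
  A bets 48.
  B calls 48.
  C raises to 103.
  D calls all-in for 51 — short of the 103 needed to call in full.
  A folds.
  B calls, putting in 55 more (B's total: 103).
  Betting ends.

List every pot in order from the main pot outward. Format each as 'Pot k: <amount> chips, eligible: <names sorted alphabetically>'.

Pot 1: 201 chips, eligible: B, C, D
Pot 2: 104 chips, eligible: B, C

Derivation:
Contributions: A=48, B=103, C=103, D=51
Folded: A
Pot levels (distinct totals of non-folded players): 51, 103
Layer 1-51: A 48 + B 51 + C 51 + D 51 = 201 chips; eligible B, C, D
Layer 52-103: 52 each from B, C = 52*2 = 104 chips; eligible B, C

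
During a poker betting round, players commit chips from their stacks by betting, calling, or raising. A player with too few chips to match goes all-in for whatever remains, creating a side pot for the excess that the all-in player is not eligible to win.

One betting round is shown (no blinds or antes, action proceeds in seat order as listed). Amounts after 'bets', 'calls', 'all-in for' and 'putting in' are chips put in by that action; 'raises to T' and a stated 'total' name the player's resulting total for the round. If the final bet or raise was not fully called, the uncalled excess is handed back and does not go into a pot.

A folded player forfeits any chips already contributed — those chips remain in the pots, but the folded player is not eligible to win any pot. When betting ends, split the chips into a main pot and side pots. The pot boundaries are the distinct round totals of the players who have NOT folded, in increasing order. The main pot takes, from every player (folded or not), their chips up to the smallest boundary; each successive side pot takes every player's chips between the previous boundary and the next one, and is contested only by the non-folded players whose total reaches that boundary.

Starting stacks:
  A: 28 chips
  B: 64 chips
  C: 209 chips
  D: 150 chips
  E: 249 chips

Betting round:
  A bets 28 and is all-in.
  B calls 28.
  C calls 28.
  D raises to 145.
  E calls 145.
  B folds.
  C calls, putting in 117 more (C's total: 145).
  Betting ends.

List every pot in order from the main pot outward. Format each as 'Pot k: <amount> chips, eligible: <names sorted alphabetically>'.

Contributions: A=28, B=28, C=145, D=145, E=145
Folded: B
Pot levels (distinct totals of non-folded players): 28, 145
Layer 1-28: 28 each from A, B, C, D, E = 28*5 = 140 chips; eligible A, C, D, E
Layer 29-145: 117 each from C, D, E = 117*3 = 351 chips; eligible C, D, E

Pot 1: 140 chips, eligible: A, C, D, E
Pot 2: 351 chips, eligible: C, D, E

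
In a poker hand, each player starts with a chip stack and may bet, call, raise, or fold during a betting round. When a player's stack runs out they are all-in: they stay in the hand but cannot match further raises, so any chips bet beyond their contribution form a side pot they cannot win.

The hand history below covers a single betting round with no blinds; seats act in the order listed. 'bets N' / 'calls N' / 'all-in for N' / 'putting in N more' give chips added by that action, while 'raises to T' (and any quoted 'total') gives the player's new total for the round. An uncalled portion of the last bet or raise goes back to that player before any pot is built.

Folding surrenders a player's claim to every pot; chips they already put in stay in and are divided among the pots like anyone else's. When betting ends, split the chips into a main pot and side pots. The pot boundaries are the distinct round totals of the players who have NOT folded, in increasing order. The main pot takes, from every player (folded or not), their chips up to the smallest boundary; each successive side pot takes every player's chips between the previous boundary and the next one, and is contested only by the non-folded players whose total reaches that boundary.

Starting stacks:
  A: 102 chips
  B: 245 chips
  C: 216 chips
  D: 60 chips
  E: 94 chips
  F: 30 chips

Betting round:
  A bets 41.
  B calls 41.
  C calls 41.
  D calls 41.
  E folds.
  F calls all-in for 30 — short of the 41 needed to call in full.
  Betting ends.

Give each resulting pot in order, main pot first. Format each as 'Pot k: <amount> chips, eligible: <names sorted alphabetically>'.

Contributions: A=41, B=41, C=41, D=41, F=30
Folded: E
Pot levels (distinct totals of non-folded players): 30, 41
Layer 1-30: 30 each from A, B, C, D, F = 30*5 = 150 chips; eligible A, B, C, D, F
Layer 31-41: 11 each from A, B, C, D = 11*4 = 44 chips; eligible A, B, C, D

Pot 1: 150 chips, eligible: A, B, C, D, F
Pot 2: 44 chips, eligible: A, B, C, D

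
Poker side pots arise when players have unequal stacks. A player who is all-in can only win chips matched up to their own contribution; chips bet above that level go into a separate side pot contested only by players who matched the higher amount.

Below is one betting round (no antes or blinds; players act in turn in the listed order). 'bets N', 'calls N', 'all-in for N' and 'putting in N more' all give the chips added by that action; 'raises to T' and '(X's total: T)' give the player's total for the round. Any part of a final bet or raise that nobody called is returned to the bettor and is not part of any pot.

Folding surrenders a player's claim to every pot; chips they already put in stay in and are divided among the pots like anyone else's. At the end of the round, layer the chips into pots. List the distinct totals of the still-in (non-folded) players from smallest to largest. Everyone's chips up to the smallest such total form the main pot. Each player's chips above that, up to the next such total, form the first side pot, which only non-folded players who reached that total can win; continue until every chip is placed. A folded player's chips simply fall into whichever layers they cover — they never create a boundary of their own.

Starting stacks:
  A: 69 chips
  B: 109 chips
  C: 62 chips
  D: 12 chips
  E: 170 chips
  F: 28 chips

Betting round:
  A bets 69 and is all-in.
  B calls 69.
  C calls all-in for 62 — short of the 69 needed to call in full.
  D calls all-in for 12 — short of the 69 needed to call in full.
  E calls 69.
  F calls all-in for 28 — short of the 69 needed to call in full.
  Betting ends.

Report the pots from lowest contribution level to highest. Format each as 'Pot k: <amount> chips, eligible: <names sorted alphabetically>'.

Pot 1: 72 chips, eligible: A, B, C, D, E, F
Pot 2: 80 chips, eligible: A, B, C, E, F
Pot 3: 136 chips, eligible: A, B, C, E
Pot 4: 21 chips, eligible: A, B, E

Derivation:
Contributions: A=69, B=69, C=62, D=12, E=69, F=28
Pot levels (distinct totals of non-folded players): 12, 28, 62, 69
Layer 1-12: 12 each from A, B, C, D, E, F = 12*6 = 72 chips; eligible A, B, C, D, E, F
Layer 13-28: 16 each from A, B, C, E, F = 16*5 = 80 chips; eligible A, B, C, E, F
Layer 29-62: 34 each from A, B, C, E = 34*4 = 136 chips; eligible A, B, C, E
Layer 63-69: 7 each from A, B, E = 7*3 = 21 chips; eligible A, B, E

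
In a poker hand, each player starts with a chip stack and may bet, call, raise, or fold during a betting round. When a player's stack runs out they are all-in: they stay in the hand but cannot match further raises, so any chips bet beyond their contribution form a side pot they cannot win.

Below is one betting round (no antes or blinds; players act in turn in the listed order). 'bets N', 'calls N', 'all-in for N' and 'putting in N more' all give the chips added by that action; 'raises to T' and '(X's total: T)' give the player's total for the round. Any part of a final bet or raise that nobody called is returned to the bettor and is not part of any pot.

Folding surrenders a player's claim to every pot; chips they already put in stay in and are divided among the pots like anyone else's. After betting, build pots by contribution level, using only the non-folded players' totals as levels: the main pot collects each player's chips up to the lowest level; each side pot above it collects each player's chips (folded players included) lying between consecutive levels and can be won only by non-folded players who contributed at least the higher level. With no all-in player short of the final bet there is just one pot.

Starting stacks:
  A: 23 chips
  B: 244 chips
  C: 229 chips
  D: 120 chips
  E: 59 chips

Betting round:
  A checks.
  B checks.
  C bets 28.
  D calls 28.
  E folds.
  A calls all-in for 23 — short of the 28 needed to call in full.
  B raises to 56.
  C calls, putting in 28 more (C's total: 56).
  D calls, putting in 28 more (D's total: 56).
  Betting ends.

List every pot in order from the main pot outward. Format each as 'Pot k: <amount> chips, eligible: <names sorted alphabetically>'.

Pot 1: 92 chips, eligible: A, B, C, D
Pot 2: 99 chips, eligible: B, C, D

Derivation:
Contributions: A=23, B=56, C=56, D=56
Folded: E
Pot levels (distinct totals of non-folded players): 23, 56
Layer 1-23: 23 each from A, B, C, D = 23*4 = 92 chips; eligible A, B, C, D
Layer 24-56: 33 each from B, C, D = 33*3 = 99 chips; eligible B, C, D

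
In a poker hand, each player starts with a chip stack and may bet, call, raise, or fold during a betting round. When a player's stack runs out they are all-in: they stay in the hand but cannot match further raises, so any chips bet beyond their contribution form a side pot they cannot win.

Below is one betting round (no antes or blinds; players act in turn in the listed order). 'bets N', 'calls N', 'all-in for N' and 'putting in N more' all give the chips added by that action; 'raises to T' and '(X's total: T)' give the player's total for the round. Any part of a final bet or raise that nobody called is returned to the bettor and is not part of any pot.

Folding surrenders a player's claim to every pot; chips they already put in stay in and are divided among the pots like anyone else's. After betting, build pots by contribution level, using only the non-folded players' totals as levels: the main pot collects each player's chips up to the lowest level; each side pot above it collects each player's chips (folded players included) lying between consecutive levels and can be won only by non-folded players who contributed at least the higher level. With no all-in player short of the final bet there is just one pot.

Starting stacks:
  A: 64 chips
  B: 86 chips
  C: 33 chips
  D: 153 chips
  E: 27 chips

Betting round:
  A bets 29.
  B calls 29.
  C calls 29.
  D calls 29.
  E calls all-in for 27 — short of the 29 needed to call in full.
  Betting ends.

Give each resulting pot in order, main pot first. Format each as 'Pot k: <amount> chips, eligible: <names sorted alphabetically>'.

Contributions: A=29, B=29, C=29, D=29, E=27
Pot levels (distinct totals of non-folded players): 27, 29
Layer 1-27: 27 each from A, B, C, D, E = 27*5 = 135 chips; eligible A, B, C, D, E
Layer 28-29: 2 each from A, B, C, D = 2*4 = 8 chips; eligible A, B, C, D

Pot 1: 135 chips, eligible: A, B, C, D, E
Pot 2: 8 chips, eligible: A, B, C, D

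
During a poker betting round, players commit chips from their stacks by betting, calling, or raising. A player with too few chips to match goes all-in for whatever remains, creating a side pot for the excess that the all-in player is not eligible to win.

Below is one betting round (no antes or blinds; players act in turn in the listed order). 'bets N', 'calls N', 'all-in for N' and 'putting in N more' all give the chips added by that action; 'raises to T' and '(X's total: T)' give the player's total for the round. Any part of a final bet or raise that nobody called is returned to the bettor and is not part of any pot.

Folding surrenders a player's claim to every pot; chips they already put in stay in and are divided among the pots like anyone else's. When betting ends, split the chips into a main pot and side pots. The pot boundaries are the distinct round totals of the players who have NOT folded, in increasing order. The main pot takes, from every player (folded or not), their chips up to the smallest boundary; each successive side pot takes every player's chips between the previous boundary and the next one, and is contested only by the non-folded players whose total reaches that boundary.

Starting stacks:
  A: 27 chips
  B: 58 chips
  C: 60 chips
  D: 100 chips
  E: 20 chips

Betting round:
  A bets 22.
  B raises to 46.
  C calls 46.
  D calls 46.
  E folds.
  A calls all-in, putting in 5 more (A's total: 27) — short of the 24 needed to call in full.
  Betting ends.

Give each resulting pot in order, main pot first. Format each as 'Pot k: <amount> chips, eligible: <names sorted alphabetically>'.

Contributions: A=27, B=46, C=46, D=46
Folded: E
Pot levels (distinct totals of non-folded players): 27, 46
Layer 1-27: 27 each from A, B, C, D = 27*4 = 108 chips; eligible A, B, C, D
Layer 28-46: 19 each from B, C, D = 19*3 = 57 chips; eligible B, C, D

Pot 1: 108 chips, eligible: A, B, C, D
Pot 2: 57 chips, eligible: B, C, D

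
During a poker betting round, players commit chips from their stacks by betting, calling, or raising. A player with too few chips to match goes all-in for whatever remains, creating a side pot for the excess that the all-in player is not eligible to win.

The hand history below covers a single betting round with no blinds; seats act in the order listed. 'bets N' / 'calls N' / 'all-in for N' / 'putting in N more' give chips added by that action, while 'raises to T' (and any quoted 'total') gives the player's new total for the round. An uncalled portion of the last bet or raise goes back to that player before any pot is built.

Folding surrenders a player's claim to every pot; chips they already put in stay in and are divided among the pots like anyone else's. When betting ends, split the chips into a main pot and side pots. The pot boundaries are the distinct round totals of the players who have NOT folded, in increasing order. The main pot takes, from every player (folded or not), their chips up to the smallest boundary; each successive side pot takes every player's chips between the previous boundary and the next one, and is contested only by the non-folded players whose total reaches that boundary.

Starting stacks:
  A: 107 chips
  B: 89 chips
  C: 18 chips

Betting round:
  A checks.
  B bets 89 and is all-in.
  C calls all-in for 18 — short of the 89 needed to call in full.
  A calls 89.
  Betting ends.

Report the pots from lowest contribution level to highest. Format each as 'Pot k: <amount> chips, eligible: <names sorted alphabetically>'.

Pot 1: 54 chips, eligible: A, B, C
Pot 2: 142 chips, eligible: A, B

Derivation:
Contributions: A=89, B=89, C=18
Pot levels (distinct totals of non-folded players): 18, 89
Layer 1-18: 18 each from A, B, C = 18*3 = 54 chips; eligible A, B, C
Layer 19-89: 71 each from A, B = 71*2 = 142 chips; eligible A, B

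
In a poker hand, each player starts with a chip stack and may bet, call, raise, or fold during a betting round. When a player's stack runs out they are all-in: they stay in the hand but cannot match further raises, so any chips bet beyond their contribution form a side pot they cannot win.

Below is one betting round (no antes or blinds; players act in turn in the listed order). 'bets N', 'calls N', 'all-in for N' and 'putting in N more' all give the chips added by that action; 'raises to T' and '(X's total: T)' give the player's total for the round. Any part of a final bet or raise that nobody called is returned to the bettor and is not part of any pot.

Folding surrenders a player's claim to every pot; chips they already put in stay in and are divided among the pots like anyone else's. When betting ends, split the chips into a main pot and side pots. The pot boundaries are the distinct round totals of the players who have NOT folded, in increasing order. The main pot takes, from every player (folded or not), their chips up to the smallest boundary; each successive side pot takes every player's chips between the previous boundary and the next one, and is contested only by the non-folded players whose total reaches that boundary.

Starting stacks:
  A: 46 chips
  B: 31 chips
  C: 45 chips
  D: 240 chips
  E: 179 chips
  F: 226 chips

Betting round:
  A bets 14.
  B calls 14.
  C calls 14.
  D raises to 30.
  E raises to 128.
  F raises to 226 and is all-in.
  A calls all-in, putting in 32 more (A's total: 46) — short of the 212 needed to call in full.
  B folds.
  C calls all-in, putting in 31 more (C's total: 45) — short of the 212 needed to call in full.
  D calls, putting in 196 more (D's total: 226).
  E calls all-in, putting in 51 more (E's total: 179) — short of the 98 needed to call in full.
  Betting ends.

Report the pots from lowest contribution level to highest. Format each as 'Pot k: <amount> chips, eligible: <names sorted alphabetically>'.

Contributions: A=46, B=14, C=45, D=226, E=179, F=226
Folded: B
Pot levels (distinct totals of non-folded players): 45, 46, 179, 226
Layer 1-45: A 45 + B 14 + C 45 + D 45 + E 45 + F 45 = 239 chips; eligible A, C, D, E, F
Layer 46-46: 1 each from A, D, E, F = 1*4 = 4 chips; eligible A, D, E, F
Layer 47-179: 133 each from D, E, F = 133*3 = 399 chips; eligible D, E, F
Layer 180-226: 47 each from D, F = 47*2 = 94 chips; eligible D, F

Pot 1: 239 chips, eligible: A, C, D, E, F
Pot 2: 4 chips, eligible: A, D, E, F
Pot 3: 399 chips, eligible: D, E, F
Pot 4: 94 chips, eligible: D, F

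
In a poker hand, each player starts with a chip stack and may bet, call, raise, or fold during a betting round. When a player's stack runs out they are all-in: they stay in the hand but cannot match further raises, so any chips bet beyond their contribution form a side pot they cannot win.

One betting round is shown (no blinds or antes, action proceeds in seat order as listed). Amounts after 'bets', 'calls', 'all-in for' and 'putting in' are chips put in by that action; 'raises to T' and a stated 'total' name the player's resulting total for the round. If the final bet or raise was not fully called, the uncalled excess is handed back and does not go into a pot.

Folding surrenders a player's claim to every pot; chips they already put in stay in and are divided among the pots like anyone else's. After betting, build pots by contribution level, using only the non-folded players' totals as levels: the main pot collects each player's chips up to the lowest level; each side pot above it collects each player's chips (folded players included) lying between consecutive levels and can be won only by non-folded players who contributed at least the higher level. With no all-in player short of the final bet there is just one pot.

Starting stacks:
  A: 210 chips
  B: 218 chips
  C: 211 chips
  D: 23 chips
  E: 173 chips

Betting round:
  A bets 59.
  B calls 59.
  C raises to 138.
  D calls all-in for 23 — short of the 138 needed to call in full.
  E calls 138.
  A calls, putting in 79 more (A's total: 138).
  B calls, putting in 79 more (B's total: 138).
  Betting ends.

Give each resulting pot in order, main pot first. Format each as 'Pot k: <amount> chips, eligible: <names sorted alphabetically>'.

Pot 1: 115 chips, eligible: A, B, C, D, E
Pot 2: 460 chips, eligible: A, B, C, E

Derivation:
Contributions: A=138, B=138, C=138, D=23, E=138
Pot levels (distinct totals of non-folded players): 23, 138
Layer 1-23: 23 each from A, B, C, D, E = 23*5 = 115 chips; eligible A, B, C, D, E
Layer 24-138: 115 each from A, B, C, E = 115*4 = 460 chips; eligible A, B, C, E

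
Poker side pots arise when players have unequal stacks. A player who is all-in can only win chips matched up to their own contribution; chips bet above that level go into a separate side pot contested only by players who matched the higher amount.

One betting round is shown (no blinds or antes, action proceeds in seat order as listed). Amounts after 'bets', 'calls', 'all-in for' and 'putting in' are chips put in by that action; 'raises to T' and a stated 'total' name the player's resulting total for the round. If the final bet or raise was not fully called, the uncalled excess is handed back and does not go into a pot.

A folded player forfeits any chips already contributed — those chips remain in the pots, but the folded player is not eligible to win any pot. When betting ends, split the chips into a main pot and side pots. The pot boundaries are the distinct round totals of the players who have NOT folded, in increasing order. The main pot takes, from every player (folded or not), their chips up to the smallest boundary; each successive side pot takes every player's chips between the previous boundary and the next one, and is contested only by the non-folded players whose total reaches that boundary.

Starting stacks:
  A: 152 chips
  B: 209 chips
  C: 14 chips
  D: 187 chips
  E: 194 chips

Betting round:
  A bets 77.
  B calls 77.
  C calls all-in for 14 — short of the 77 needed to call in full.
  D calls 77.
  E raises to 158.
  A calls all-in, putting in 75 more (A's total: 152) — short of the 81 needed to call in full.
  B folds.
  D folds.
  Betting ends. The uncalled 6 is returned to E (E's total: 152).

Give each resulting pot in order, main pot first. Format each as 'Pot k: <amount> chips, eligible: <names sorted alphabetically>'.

Contributions (after 6 returned to E): A=152, B=77, C=14, D=77, E=152
Folded: B, D
Pot levels (distinct totals of non-folded players): 14, 152
Layer 1-14: 14 each from A, B, C, D, E = 14*5 = 70 chips; eligible A, C, E
Layer 15-152: A 138 + B 63 + D 63 + E 138 = 402 chips; eligible A, E

Pot 1: 70 chips, eligible: A, C, E
Pot 2: 402 chips, eligible: A, E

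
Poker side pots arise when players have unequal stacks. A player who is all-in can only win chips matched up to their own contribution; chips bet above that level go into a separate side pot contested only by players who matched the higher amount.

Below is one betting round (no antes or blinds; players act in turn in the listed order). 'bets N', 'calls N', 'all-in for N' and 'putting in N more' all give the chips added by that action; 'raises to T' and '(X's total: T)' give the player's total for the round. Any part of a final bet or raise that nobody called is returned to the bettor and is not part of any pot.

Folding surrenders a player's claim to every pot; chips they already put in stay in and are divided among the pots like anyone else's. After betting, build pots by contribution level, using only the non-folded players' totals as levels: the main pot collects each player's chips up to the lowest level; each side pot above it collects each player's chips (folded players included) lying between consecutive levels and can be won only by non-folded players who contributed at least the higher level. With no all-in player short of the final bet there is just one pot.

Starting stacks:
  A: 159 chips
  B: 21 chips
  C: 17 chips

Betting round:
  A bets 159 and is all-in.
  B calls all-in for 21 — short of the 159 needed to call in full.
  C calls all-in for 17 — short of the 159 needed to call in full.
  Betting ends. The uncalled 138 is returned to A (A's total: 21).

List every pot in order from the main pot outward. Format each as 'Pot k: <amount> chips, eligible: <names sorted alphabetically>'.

Contributions (after 138 returned to A): A=21, B=21, C=17
Pot levels (distinct totals of non-folded players): 17, 21
Layer 1-17: 17 each from A, B, C = 17*3 = 51 chips; eligible A, B, C
Layer 18-21: 4 each from A, B = 4*2 = 8 chips; eligible A, B

Pot 1: 51 chips, eligible: A, B, C
Pot 2: 8 chips, eligible: A, B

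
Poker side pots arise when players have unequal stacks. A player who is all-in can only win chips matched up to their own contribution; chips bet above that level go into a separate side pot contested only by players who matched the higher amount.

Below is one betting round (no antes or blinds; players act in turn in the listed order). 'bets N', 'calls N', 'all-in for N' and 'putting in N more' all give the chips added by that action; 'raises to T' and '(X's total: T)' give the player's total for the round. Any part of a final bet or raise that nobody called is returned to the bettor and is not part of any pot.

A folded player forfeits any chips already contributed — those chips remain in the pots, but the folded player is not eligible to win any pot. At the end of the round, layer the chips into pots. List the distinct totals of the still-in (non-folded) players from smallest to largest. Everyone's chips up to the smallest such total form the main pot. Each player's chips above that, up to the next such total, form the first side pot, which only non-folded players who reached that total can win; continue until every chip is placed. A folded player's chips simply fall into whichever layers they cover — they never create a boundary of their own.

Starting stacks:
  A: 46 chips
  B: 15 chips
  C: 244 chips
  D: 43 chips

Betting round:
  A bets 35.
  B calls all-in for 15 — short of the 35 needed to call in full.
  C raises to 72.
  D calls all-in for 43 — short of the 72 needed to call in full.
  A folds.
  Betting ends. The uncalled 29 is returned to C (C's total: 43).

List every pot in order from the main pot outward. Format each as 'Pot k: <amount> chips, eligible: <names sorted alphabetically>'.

Pot 1: 60 chips, eligible: B, C, D
Pot 2: 76 chips, eligible: C, D

Derivation:
Contributions (after 29 returned to C): A=35, B=15, C=43, D=43
Folded: A
Pot levels (distinct totals of non-folded players): 15, 43
Layer 1-15: 15 each from A, B, C, D = 15*4 = 60 chips; eligible B, C, D
Layer 16-43: A 20 + C 28 + D 28 = 76 chips; eligible C, D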